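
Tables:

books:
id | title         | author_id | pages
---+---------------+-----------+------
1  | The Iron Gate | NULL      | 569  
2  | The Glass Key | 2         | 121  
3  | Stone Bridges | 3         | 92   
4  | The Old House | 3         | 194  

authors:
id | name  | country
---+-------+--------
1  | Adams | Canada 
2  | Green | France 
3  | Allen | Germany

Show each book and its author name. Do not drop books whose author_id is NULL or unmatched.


LEFT JOIN keeps every row from books (the left table); where author_id has no match in authors, the author columns become NULL. Walk through each book:
  - book 1 (The Iron Gate): author_id=NULL, no match -> kept with NULL
  - book 2 (The Glass Key): author_id=2 -> matches Green
  - book 3 (Stone Bridges): author_id=3 -> matches Allen
  - book 4 (The Old House): author_id=3 -> matches Allen
All 4 rows appear; 1 has NULL author.

SQL:
SELECT a.title, b.name AS author
FROM books a
LEFT JOIN authors b ON a.author_id = b.id

Result:
title         | author
--------------+-------
The Iron Gate | NULL  
The Glass Key | Green 
Stone Bridges | Allen 
The Old House | Allen 


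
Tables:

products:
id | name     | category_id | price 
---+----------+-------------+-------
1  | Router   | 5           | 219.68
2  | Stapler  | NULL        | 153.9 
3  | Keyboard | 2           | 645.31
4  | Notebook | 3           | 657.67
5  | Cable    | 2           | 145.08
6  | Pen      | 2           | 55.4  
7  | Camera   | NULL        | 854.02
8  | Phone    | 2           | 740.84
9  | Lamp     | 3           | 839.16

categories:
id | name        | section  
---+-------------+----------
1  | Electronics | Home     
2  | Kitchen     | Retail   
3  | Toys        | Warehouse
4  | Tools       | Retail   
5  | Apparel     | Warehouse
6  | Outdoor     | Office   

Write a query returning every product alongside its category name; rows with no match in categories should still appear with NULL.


LEFT JOIN keeps every row from products (the left table); where category_id has no match in categories, the category columns become NULL. Walk through each product:
  - product 1 (Router): category_id=5 -> matches Apparel
  - product 2 (Stapler): category_id=NULL, no match -> kept with NULL
  - product 3 (Keyboard): category_id=2 -> matches Kitchen
  - product 4 (Notebook): category_id=3 -> matches Toys
  - product 5 (Cable): category_id=2 -> matches Kitchen
  - product 6 (Pen): category_id=2 -> matches Kitchen
  - product 7 (Camera): category_id=NULL, no match -> kept with NULL
  - product 8 (Phone): category_id=2 -> matches Kitchen
  - product 9 (Lamp): category_id=3 -> matches Toys
All 9 rows appear; 2 have NULL category.

SQL:
SELECT a.name, b.name AS category
FROM products a
LEFT JOIN categories b ON a.category_id = b.id

Result:
name     | category
---------+---------
Router   | Apparel 
Stapler  | NULL    
Keyboard | Kitchen 
Notebook | Toys    
Cable    | Kitchen 
Pen      | Kitchen 
Camera   | NULL    
Phone    | Kitchen 
Lamp     | Toys    


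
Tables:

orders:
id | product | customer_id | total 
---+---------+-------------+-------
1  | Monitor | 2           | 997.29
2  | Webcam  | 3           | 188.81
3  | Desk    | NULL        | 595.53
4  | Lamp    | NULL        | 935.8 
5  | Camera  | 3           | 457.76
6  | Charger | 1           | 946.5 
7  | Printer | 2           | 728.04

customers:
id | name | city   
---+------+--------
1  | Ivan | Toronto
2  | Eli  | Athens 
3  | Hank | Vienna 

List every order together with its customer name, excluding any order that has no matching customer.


INNER JOIN keeps only orders rows whose customer_id matches an id in customers. Walk through each order:
  - order 1 (Monitor): customer_id=2 -> matches Eli
  - order 2 (Webcam): customer_id=3 -> matches Hank
  - order 3 (Desk): customer_id=NULL, no match -> dropped
  - order 4 (Lamp): customer_id=NULL, no match -> dropped
  - order 5 (Camera): customer_id=3 -> matches Hank
  - order 6 (Charger): customer_id=1 -> matches Ivan
  - order 7 (Printer): customer_id=2 -> matches Eli
So 2 of 7 rows are dropped.

SQL:
SELECT a.product, b.name AS customer
FROM orders a
INNER JOIN customers b ON a.customer_id = b.id

Result:
product | customer
--------+---------
Monitor | Eli     
Webcam  | Hank    
Camera  | Hank    
Charger | Ivan    
Printer | Eli     


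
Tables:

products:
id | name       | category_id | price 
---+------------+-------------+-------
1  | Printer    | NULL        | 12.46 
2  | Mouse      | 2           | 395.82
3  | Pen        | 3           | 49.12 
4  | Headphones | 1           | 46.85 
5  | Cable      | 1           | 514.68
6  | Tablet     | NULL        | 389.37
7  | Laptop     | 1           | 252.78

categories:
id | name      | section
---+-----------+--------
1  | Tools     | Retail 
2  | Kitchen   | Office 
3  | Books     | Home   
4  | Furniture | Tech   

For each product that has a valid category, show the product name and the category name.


INNER JOIN keeps only products rows whose category_id matches an id in categories. Walk through each product:
  - product 1 (Printer): category_id=NULL, no match -> dropped
  - product 2 (Mouse): category_id=2 -> matches Kitchen
  - product 3 (Pen): category_id=3 -> matches Books
  - product 4 (Headphones): category_id=1 -> matches Tools
  - product 5 (Cable): category_id=1 -> matches Tools
  - product 6 (Tablet): category_id=NULL, no match -> dropped
  - product 7 (Laptop): category_id=1 -> matches Tools
So 2 of 7 rows are dropped.

SQL:
SELECT a.name, b.name AS category
FROM products a
INNER JOIN categories b ON a.category_id = b.id

Result:
name       | category
-----------+---------
Mouse      | Kitchen 
Pen        | Books   
Headphones | Tools   
Cable      | Tools   
Laptop     | Tools   


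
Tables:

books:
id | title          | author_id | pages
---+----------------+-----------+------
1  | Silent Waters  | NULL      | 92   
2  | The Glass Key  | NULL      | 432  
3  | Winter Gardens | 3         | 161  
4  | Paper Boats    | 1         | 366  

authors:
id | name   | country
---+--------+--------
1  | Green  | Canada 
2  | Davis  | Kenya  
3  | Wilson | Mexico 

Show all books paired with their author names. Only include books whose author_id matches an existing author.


INNER JOIN keeps only books rows whose author_id matches an id in authors. Walk through each book:
  - book 1 (Silent Waters): author_id=NULL, no match -> dropped
  - book 2 (The Glass Key): author_id=NULL, no match -> dropped
  - book 3 (Winter Gardens): author_id=3 -> matches Wilson
  - book 4 (Paper Boats): author_id=1 -> matches Green
So 2 of 4 rows are dropped.

SQL:
SELECT a.title, b.name AS author
FROM books a
INNER JOIN authors b ON a.author_id = b.id

Result:
title          | author
---------------+-------
Winter Gardens | Wilson
Paper Boats    | Green 


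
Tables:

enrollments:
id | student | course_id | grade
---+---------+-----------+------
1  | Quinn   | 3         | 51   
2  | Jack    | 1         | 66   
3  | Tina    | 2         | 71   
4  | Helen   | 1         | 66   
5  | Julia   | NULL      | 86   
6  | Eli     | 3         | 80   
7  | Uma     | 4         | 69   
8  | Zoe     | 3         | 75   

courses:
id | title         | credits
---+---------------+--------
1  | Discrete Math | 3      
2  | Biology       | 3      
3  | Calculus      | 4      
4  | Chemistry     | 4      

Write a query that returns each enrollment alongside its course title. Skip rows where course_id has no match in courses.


INNER JOIN keeps only enrollments rows whose course_id matches an id in courses. Walk through each enrollment:
  - enrollment 1 (Quinn): course_id=3 -> matches Calculus
  - enrollment 2 (Jack): course_id=1 -> matches Discrete Math
  - enrollment 3 (Tina): course_id=2 -> matches Biology
  - enrollment 4 (Helen): course_id=1 -> matches Discrete Math
  - enrollment 5 (Julia): course_id=NULL, no match -> dropped
  - enrollment 6 (Eli): course_id=3 -> matches Calculus
  - enrollment 7 (Uma): course_id=4 -> matches Chemistry
  - enrollment 8 (Zoe): course_id=3 -> matches Calculus
So 1 of 8 rows is dropped.

SQL:
SELECT a.student, b.title AS course
FROM enrollments a
INNER JOIN courses b ON a.course_id = b.id

Result:
student | course       
--------+--------------
Quinn   | Calculus     
Jack    | Discrete Math
Tina    | Biology      
Helen   | Discrete Math
Eli     | Calculus     
Uma     | Chemistry    
Zoe     | Calculus     


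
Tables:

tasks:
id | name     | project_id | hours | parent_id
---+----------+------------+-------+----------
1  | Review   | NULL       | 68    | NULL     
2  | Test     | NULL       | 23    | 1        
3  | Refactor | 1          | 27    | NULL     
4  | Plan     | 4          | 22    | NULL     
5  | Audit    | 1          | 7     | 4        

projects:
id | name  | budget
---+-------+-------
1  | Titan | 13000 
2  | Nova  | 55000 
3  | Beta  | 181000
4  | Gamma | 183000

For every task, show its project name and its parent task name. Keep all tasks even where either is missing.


Two LEFT JOINs from the same base table tasks: one to projects via project_id, one to tasks itself via parent_id. Both are LEFT so every task is preserved.
Match against projects:
  - task 1 (Review): project_id=NULL, no match -> kept with NULL
  - task 2 (Test): project_id=NULL, no match -> kept with NULL
  - task 3 (Refactor): project_id=1 -> matches Titan
  - task 4 (Plan): project_id=4 -> matches Gamma
  - task 5 (Audit): project_id=1 -> matches Titan
Match against tasks (self):
  - task 1 (Review): parent_id=NULL -> NULL
  - task 2 (Test): parent_id=1 -> Review
  - task 3 (Refactor): parent_id=NULL -> NULL
  - task 4 (Plan): parent_id=NULL -> NULL
  - task 5 (Audit): parent_id=4 -> Plan

SQL:
SELECT a.name, b.name AS project, c.name AS parent
FROM tasks a
LEFT JOIN projects b ON a.project_id = b.id
LEFT JOIN tasks c ON a.parent_id = c.id

Result:
name     | project | parent
---------+---------+-------
Review   | NULL    | NULL  
Test     | NULL    | Review
Refactor | Titan   | NULL  
Plan     | Gamma   | NULL  
Audit    | Titan   | Plan  


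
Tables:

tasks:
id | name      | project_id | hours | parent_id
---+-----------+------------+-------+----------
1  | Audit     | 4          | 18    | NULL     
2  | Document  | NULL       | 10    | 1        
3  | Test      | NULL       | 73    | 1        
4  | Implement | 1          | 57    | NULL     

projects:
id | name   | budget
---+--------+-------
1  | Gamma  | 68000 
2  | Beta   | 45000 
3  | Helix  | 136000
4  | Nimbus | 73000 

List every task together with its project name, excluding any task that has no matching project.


INNER JOIN keeps only tasks rows whose project_id matches an id in projects. Walk through each task:
  - task 1 (Audit): project_id=4 -> matches Nimbus
  - task 2 (Document): project_id=NULL, no match -> dropped
  - task 3 (Test): project_id=NULL, no match -> dropped
  - task 4 (Implement): project_id=1 -> matches Gamma
So 2 of 4 rows are dropped.

SQL:
SELECT a.name, b.name AS project
FROM tasks a
INNER JOIN projects b ON a.project_id = b.id

Result:
name      | project
----------+--------
Audit     | Nimbus 
Implement | Gamma  


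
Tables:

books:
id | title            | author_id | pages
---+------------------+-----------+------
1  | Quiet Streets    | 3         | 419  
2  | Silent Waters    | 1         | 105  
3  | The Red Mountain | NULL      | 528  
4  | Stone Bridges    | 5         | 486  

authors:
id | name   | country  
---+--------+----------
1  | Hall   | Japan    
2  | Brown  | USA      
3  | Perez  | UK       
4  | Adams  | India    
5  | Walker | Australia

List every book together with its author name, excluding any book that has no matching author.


INNER JOIN keeps only books rows whose author_id matches an id in authors. Walk through each book:
  - book 1 (Quiet Streets): author_id=3 -> matches Perez
  - book 2 (Silent Waters): author_id=1 -> matches Hall
  - book 3 (The Red Mountain): author_id=NULL, no match -> dropped
  - book 4 (Stone Bridges): author_id=5 -> matches Walker
So 1 of 4 rows is dropped.

SQL:
SELECT a.title, b.name AS author
FROM books a
INNER JOIN authors b ON a.author_id = b.id

Result:
title         | author
--------------+-------
Quiet Streets | Perez 
Silent Waters | Hall  
Stone Bridges | Walker


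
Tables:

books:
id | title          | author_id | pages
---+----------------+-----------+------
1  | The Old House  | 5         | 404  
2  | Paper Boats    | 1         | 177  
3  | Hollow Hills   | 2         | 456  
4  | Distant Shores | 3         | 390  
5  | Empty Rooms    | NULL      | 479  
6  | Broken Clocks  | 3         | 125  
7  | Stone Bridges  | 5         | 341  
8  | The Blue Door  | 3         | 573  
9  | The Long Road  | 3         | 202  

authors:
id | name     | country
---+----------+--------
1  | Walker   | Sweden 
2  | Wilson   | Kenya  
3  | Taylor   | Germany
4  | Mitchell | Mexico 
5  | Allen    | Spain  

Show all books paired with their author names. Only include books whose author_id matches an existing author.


INNER JOIN keeps only books rows whose author_id matches an id in authors. Walk through each book:
  - book 1 (The Old House): author_id=5 -> matches Allen
  - book 2 (Paper Boats): author_id=1 -> matches Walker
  - book 3 (Hollow Hills): author_id=2 -> matches Wilson
  - book 4 (Distant Shores): author_id=3 -> matches Taylor
  - book 5 (Empty Rooms): author_id=NULL, no match -> dropped
  - book 6 (Broken Clocks): author_id=3 -> matches Taylor
  - book 7 (Stone Bridges): author_id=5 -> matches Allen
  - book 8 (The Blue Door): author_id=3 -> matches Taylor
  - book 9 (The Long Road): author_id=3 -> matches Taylor
So 1 of 9 rows is dropped.

SQL:
SELECT a.title, b.name AS author
FROM books a
INNER JOIN authors b ON a.author_id = b.id

Result:
title          | author
---------------+-------
The Old House  | Allen 
Paper Boats    | Walker
Hollow Hills   | Wilson
Distant Shores | Taylor
Broken Clocks  | Taylor
Stone Bridges  | Allen 
The Blue Door  | Taylor
The Long Road  | Taylor


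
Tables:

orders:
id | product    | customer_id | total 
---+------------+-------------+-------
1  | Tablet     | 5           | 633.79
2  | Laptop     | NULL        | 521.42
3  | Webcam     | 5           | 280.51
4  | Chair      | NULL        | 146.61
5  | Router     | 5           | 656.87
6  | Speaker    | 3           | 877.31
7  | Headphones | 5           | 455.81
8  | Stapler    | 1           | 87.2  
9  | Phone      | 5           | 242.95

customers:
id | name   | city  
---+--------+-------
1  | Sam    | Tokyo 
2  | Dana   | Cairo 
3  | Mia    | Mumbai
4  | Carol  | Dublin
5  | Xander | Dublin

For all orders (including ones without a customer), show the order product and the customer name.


LEFT JOIN keeps every row from orders (the left table); where customer_id has no match in customers, the customer columns become NULL. Walk through each order:
  - order 1 (Tablet): customer_id=5 -> matches Xander
  - order 2 (Laptop): customer_id=NULL, no match -> kept with NULL
  - order 3 (Webcam): customer_id=5 -> matches Xander
  - order 4 (Chair): customer_id=NULL, no match -> kept with NULL
  - order 5 (Router): customer_id=5 -> matches Xander
  - order 6 (Speaker): customer_id=3 -> matches Mia
  - order 7 (Headphones): customer_id=5 -> matches Xander
  - order 8 (Stapler): customer_id=1 -> matches Sam
  - order 9 (Phone): customer_id=5 -> matches Xander
All 9 rows appear; 2 have NULL customer.

SQL:
SELECT a.product, b.name AS customer
FROM orders a
LEFT JOIN customers b ON a.customer_id = b.id

Result:
product    | customer
-----------+---------
Tablet     | Xander  
Laptop     | NULL    
Webcam     | Xander  
Chair      | NULL    
Router     | Xander  
Speaker    | Mia     
Headphones | Xander  
Stapler    | Sam     
Phone      | Xander  


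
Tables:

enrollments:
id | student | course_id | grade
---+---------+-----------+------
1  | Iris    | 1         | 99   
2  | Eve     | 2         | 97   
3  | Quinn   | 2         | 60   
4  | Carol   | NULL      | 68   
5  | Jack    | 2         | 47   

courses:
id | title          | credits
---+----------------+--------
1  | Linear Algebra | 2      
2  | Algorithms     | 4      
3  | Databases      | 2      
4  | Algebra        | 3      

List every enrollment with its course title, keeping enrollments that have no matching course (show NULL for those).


LEFT JOIN keeps every row from enrollments (the left table); where course_id has no match in courses, the course columns become NULL. Walk through each enrollment:
  - enrollment 1 (Iris): course_id=1 -> matches Linear Algebra
  - enrollment 2 (Eve): course_id=2 -> matches Algorithms
  - enrollment 3 (Quinn): course_id=2 -> matches Algorithms
  - enrollment 4 (Carol): course_id=NULL, no match -> kept with NULL
  - enrollment 5 (Jack): course_id=2 -> matches Algorithms
All 5 rows appear; 1 has NULL course.

SQL:
SELECT a.student, b.title AS course
FROM enrollments a
LEFT JOIN courses b ON a.course_id = b.id

Result:
student | course        
--------+---------------
Iris    | Linear Algebra
Eve     | Algorithms    
Quinn   | Algorithms    
Carol   | NULL          
Jack    | Algorithms    


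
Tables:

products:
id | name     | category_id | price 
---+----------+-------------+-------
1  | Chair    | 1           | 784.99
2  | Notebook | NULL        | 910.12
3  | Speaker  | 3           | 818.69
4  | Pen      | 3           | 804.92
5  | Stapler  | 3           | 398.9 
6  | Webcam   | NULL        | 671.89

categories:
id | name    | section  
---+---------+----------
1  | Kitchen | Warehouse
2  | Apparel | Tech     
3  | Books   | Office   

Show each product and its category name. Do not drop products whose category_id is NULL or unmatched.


LEFT JOIN keeps every row from products (the left table); where category_id has no match in categories, the category columns become NULL. Walk through each product:
  - product 1 (Chair): category_id=1 -> matches Kitchen
  - product 2 (Notebook): category_id=NULL, no match -> kept with NULL
  - product 3 (Speaker): category_id=3 -> matches Books
  - product 4 (Pen): category_id=3 -> matches Books
  - product 5 (Stapler): category_id=3 -> matches Books
  - product 6 (Webcam): category_id=NULL, no match -> kept with NULL
All 6 rows appear; 2 have NULL category.

SQL:
SELECT a.name, b.name AS category
FROM products a
LEFT JOIN categories b ON a.category_id = b.id

Result:
name     | category
---------+---------
Chair    | Kitchen 
Notebook | NULL    
Speaker  | Books   
Pen      | Books   
Stapler  | Books   
Webcam   | NULL    


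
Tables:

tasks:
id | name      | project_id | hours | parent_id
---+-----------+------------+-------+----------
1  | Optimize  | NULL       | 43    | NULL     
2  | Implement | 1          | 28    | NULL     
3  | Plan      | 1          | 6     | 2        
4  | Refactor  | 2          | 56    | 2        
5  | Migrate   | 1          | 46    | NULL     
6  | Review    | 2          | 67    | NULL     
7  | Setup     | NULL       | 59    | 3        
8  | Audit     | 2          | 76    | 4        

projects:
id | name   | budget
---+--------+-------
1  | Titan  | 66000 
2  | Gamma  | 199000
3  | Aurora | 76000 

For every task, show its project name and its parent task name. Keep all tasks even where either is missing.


Two LEFT JOINs from the same base table tasks: one to projects via project_id, one to tasks itself via parent_id. Both are LEFT so every task is preserved.
Match against projects:
  - task 1 (Optimize): project_id=NULL, no match -> kept with NULL
  - task 2 (Implement): project_id=1 -> matches Titan
  - task 3 (Plan): project_id=1 -> matches Titan
  - task 4 (Refactor): project_id=2 -> matches Gamma
  - task 5 (Migrate): project_id=1 -> matches Titan
  - task 6 (Review): project_id=2 -> matches Gamma
  - task 7 (Setup): project_id=NULL, no match -> kept with NULL
  - task 8 (Audit): project_id=2 -> matches Gamma
Match against tasks (self):
  - task 1 (Optimize): parent_id=NULL -> NULL
  - task 2 (Implement): parent_id=NULL -> NULL
  - task 3 (Plan): parent_id=2 -> Implement
  - task 4 (Refactor): parent_id=2 -> Implement
  - task 5 (Migrate): parent_id=NULL -> NULL
  - task 6 (Review): parent_id=NULL -> NULL
  - task 7 (Setup): parent_id=3 -> Plan
  - task 8 (Audit): parent_id=4 -> Refactor

SQL:
SELECT a.name, b.name AS project, c.name AS parent
FROM tasks a
LEFT JOIN projects b ON a.project_id = b.id
LEFT JOIN tasks c ON a.parent_id = c.id

Result:
name      | project | parent   
----------+---------+----------
Optimize  | NULL    | NULL     
Implement | Titan   | NULL     
Plan      | Titan   | Implement
Refactor  | Gamma   | Implement
Migrate   | Titan   | NULL     
Review    | Gamma   | NULL     
Setup     | NULL    | Plan     
Audit     | Gamma   | Refactor 


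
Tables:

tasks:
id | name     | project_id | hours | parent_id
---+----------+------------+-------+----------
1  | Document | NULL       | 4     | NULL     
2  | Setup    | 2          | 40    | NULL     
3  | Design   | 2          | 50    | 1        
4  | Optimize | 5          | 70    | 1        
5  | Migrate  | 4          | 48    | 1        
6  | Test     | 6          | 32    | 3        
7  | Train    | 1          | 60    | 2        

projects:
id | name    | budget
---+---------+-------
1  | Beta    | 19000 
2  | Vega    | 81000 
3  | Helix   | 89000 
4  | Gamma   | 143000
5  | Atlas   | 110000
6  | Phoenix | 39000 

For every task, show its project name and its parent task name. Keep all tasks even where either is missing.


Two LEFT JOINs from the same base table tasks: one to projects via project_id, one to tasks itself via parent_id. Both are LEFT so every task is preserved.
Match against projects:
  - task 1 (Document): project_id=NULL, no match -> kept with NULL
  - task 2 (Setup): project_id=2 -> matches Vega
  - task 3 (Design): project_id=2 -> matches Vega
  - task 4 (Optimize): project_id=5 -> matches Atlas
  - task 5 (Migrate): project_id=4 -> matches Gamma
  - task 6 (Test): project_id=6 -> matches Phoenix
  - task 7 (Train): project_id=1 -> matches Beta
Match against tasks (self):
  - task 1 (Document): parent_id=NULL -> NULL
  - task 2 (Setup): parent_id=NULL -> NULL
  - task 3 (Design): parent_id=1 -> Document
  - task 4 (Optimize): parent_id=1 -> Document
  - task 5 (Migrate): parent_id=1 -> Document
  - task 6 (Test): parent_id=3 -> Design
  - task 7 (Train): parent_id=2 -> Setup

SQL:
SELECT a.name, b.name AS project, c.name AS parent
FROM tasks a
LEFT JOIN projects b ON a.project_id = b.id
LEFT JOIN tasks c ON a.parent_id = c.id

Result:
name     | project | parent  
---------+---------+---------
Document | NULL    | NULL    
Setup    | Vega    | NULL    
Design   | Vega    | Document
Optimize | Atlas   | Document
Migrate  | Gamma   | Document
Test     | Phoenix | Design  
Train    | Beta    | Setup   


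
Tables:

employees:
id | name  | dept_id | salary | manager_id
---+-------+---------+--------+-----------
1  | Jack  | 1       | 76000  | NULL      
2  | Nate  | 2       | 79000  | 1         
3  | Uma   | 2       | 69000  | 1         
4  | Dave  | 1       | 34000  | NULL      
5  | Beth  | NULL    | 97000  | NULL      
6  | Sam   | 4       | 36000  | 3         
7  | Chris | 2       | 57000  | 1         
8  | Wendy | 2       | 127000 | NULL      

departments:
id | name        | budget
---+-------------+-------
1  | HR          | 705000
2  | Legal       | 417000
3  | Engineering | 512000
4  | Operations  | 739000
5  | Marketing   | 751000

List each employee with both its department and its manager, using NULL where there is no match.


Two LEFT JOINs from the same base table employees: one to departments via dept_id, one to employees itself via manager_id. Both are LEFT so every employee is preserved.
Match against departments:
  - employee 1 (Jack): dept_id=1 -> matches HR
  - employee 2 (Nate): dept_id=2 -> matches Legal
  - employee 3 (Uma): dept_id=2 -> matches Legal
  - employee 4 (Dave): dept_id=1 -> matches HR
  - employee 5 (Beth): dept_id=NULL, no match -> kept with NULL
  - employee 6 (Sam): dept_id=4 -> matches Operations
  - employee 7 (Chris): dept_id=2 -> matches Legal
  - employee 8 (Wendy): dept_id=2 -> matches Legal
Match against employees (self):
  - employee 1 (Jack): manager_id=NULL -> NULL
  - employee 2 (Nate): manager_id=1 -> Jack
  - employee 3 (Uma): manager_id=1 -> Jack
  - employee 4 (Dave): manager_id=NULL -> NULL
  - employee 5 (Beth): manager_id=NULL -> NULL
  - employee 6 (Sam): manager_id=3 -> Uma
  - employee 7 (Chris): manager_id=1 -> Jack
  - employee 8 (Wendy): manager_id=NULL -> NULL

SQL:
SELECT a.name, b.name AS department, c.name AS manager
FROM employees a
LEFT JOIN departments b ON a.dept_id = b.id
LEFT JOIN employees c ON a.manager_id = c.id

Result:
name  | department | manager
------+------------+--------
Jack  | HR         | NULL   
Nate  | Legal      | Jack   
Uma   | Legal      | Jack   
Dave  | HR         | NULL   
Beth  | NULL       | NULL   
Sam   | Operations | Uma    
Chris | Legal      | Jack   
Wendy | Legal      | NULL   


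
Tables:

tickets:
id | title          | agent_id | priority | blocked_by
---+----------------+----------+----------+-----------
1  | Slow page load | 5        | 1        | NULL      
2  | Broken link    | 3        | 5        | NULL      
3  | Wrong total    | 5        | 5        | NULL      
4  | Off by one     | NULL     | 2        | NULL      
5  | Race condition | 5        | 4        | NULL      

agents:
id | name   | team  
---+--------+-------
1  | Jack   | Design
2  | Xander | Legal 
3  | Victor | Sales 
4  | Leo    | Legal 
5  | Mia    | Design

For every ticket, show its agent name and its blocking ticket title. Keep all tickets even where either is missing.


Two LEFT JOINs from the same base table tickets: one to agents via agent_id, one to tickets itself via blocked_by. Both are LEFT so every ticket is preserved.
Match against agents:
  - ticket 1 (Slow page load): agent_id=5 -> matches Mia
  - ticket 2 (Broken link): agent_id=3 -> matches Victor
  - ticket 3 (Wrong total): agent_id=5 -> matches Mia
  - ticket 4 (Off by one): agent_id=NULL, no match -> kept with NULL
  - ticket 5 (Race condition): agent_id=5 -> matches Mia
Match against tickets (self):
  - ticket 1 (Slow page load): blocked_by=NULL -> NULL
  - ticket 2 (Broken link): blocked_by=NULL -> NULL
  - ticket 3 (Wrong total): blocked_by=NULL -> NULL
  - ticket 4 (Off by one): blocked_by=NULL -> NULL
  - ticket 5 (Race condition): blocked_by=NULL -> NULL

SQL:
SELECT a.title, b.name AS agent, c.title AS blocked_by
FROM tickets a
LEFT JOIN agents b ON a.agent_id = b.id
LEFT JOIN tickets c ON a.blocked_by = c.id

Result:
title          | agent  | blocked_by
---------------+--------+-----------
Slow page load | Mia    | NULL      
Broken link    | Victor | NULL      
Wrong total    | Mia    | NULL      
Off by one     | NULL   | NULL      
Race condition | Mia    | NULL      


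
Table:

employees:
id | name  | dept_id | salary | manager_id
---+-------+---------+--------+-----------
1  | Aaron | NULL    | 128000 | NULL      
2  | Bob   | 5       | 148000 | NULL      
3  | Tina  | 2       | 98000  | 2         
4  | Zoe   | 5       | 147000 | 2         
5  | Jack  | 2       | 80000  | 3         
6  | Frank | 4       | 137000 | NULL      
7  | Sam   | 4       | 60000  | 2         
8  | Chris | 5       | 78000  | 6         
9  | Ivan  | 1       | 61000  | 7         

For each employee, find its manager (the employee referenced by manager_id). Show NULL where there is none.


This is a self-join: employees is joined to a second copy of itself, matching each row's manager_id to another row's id. Use LEFT JOIN so rows with manager_id=NULL are kept.
  - employee 1 (Aaron): manager_id=NULL -> NULL
  - employee 2 (Bob): manager_id=NULL -> NULL
  - employee 3 (Tina): manager_id=2 -> Bob
  - employee 4 (Zoe): manager_id=2 -> Bob
  - employee 5 (Jack): manager_id=3 -> Tina
  - employee 6 (Frank): manager_id=NULL -> NULL
  - employee 7 (Sam): manager_id=2 -> Bob
  - employee 8 (Chris): manager_id=6 -> Frank
  - employee 9 (Ivan): manager_id=7 -> Sam

SQL:
SELECT a.name AS item, b.name AS manager
FROM employees a
LEFT JOIN employees b ON a.manager_id = b.id

Result:
item  | manager
------+--------
Aaron | NULL   
Bob   | NULL   
Tina  | Bob    
Zoe   | Bob    
Jack  | Tina   
Frank | NULL   
Sam   | Bob    
Chris | Frank  
Ivan  | Sam    


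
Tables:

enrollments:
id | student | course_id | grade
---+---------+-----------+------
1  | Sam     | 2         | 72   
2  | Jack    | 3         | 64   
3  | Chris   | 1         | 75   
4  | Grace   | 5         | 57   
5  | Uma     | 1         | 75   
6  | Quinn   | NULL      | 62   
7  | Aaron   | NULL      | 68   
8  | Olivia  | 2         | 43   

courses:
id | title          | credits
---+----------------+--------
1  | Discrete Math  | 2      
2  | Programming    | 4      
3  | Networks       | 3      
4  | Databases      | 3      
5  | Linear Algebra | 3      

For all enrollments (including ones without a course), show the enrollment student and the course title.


LEFT JOIN keeps every row from enrollments (the left table); where course_id has no match in courses, the course columns become NULL. Walk through each enrollment:
  - enrollment 1 (Sam): course_id=2 -> matches Programming
  - enrollment 2 (Jack): course_id=3 -> matches Networks
  - enrollment 3 (Chris): course_id=1 -> matches Discrete Math
  - enrollment 4 (Grace): course_id=5 -> matches Linear Algebra
  - enrollment 5 (Uma): course_id=1 -> matches Discrete Math
  - enrollment 6 (Quinn): course_id=NULL, no match -> kept with NULL
  - enrollment 7 (Aaron): course_id=NULL, no match -> kept with NULL
  - enrollment 8 (Olivia): course_id=2 -> matches Programming
All 8 rows appear; 2 have NULL course.

SQL:
SELECT a.student, b.title AS course
FROM enrollments a
LEFT JOIN courses b ON a.course_id = b.id

Result:
student | course        
--------+---------------
Sam     | Programming   
Jack    | Networks      
Chris   | Discrete Math 
Grace   | Linear Algebra
Uma     | Discrete Math 
Quinn   | NULL          
Aaron   | NULL          
Olivia  | Programming   


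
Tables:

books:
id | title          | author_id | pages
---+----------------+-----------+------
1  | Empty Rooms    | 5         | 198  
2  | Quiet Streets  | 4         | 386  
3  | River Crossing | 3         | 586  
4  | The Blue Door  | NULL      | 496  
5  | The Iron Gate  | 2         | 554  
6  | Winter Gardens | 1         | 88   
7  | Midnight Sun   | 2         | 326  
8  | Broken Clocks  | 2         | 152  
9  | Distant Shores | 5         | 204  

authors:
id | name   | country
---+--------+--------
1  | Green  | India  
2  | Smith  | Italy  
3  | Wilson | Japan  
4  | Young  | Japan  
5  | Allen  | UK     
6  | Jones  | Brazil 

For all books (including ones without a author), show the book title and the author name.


LEFT JOIN keeps every row from books (the left table); where author_id has no match in authors, the author columns become NULL. Walk through each book:
  - book 1 (Empty Rooms): author_id=5 -> matches Allen
  - book 2 (Quiet Streets): author_id=4 -> matches Young
  - book 3 (River Crossing): author_id=3 -> matches Wilson
  - book 4 (The Blue Door): author_id=NULL, no match -> kept with NULL
  - book 5 (The Iron Gate): author_id=2 -> matches Smith
  - book 6 (Winter Gardens): author_id=1 -> matches Green
  - book 7 (Midnight Sun): author_id=2 -> matches Smith
  - book 8 (Broken Clocks): author_id=2 -> matches Smith
  - book 9 (Distant Shores): author_id=5 -> matches Allen
All 9 rows appear; 1 has NULL author.

SQL:
SELECT a.title, b.name AS author
FROM books a
LEFT JOIN authors b ON a.author_id = b.id

Result:
title          | author
---------------+-------
Empty Rooms    | Allen 
Quiet Streets  | Young 
River Crossing | Wilson
The Blue Door  | NULL  
The Iron Gate  | Smith 
Winter Gardens | Green 
Midnight Sun   | Smith 
Broken Clocks  | Smith 
Distant Shores | Allen 


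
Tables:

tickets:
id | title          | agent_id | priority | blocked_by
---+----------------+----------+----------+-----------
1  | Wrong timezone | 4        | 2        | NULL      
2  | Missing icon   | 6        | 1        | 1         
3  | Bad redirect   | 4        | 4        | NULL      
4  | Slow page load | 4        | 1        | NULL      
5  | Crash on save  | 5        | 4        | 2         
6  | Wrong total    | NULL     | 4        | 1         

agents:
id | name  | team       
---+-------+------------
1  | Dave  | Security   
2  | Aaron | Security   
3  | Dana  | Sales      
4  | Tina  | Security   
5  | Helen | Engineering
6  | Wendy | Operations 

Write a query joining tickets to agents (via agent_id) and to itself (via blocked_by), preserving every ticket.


Two LEFT JOINs from the same base table tickets: one to agents via agent_id, one to tickets itself via blocked_by. Both are LEFT so every ticket is preserved.
Match against agents:
  - ticket 1 (Wrong timezone): agent_id=4 -> matches Tina
  - ticket 2 (Missing icon): agent_id=6 -> matches Wendy
  - ticket 3 (Bad redirect): agent_id=4 -> matches Tina
  - ticket 4 (Slow page load): agent_id=4 -> matches Tina
  - ticket 5 (Crash on save): agent_id=5 -> matches Helen
  - ticket 6 (Wrong total): agent_id=NULL, no match -> kept with NULL
Match against tickets (self):
  - ticket 1 (Wrong timezone): blocked_by=NULL -> NULL
  - ticket 2 (Missing icon): blocked_by=1 -> Wrong timezone
  - ticket 3 (Bad redirect): blocked_by=NULL -> NULL
  - ticket 4 (Slow page load): blocked_by=NULL -> NULL
  - ticket 5 (Crash on save): blocked_by=2 -> Missing icon
  - ticket 6 (Wrong total): blocked_by=1 -> Wrong timezone

SQL:
SELECT a.title, b.name AS agent, c.title AS blocked_by
FROM tickets a
LEFT JOIN agents b ON a.agent_id = b.id
LEFT JOIN tickets c ON a.blocked_by = c.id

Result:
title          | agent | blocked_by    
---------------+-------+---------------
Wrong timezone | Tina  | NULL          
Missing icon   | Wendy | Wrong timezone
Bad redirect   | Tina  | NULL          
Slow page load | Tina  | NULL          
Crash on save  | Helen | Missing icon  
Wrong total    | NULL  | Wrong timezone


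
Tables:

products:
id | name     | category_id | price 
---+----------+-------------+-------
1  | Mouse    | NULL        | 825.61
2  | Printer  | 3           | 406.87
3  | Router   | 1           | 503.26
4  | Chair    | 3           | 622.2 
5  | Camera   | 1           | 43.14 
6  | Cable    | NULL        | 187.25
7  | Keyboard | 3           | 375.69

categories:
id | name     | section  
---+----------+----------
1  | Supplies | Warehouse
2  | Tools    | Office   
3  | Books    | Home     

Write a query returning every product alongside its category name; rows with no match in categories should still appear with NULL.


LEFT JOIN keeps every row from products (the left table); where category_id has no match in categories, the category columns become NULL. Walk through each product:
  - product 1 (Mouse): category_id=NULL, no match -> kept with NULL
  - product 2 (Printer): category_id=3 -> matches Books
  - product 3 (Router): category_id=1 -> matches Supplies
  - product 4 (Chair): category_id=3 -> matches Books
  - product 5 (Camera): category_id=1 -> matches Supplies
  - product 6 (Cable): category_id=NULL, no match -> kept with NULL
  - product 7 (Keyboard): category_id=3 -> matches Books
All 7 rows appear; 2 have NULL category.

SQL:
SELECT a.name, b.name AS category
FROM products a
LEFT JOIN categories b ON a.category_id = b.id

Result:
name     | category
---------+---------
Mouse    | NULL    
Printer  | Books   
Router   | Supplies
Chair    | Books   
Camera   | Supplies
Cable    | NULL    
Keyboard | Books   


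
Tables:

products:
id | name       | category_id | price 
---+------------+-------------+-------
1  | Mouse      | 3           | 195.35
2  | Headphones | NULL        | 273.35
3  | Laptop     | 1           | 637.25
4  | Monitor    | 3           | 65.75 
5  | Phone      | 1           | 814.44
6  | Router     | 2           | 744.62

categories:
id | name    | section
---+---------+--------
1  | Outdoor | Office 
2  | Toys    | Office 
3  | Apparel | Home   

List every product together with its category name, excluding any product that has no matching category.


INNER JOIN keeps only products rows whose category_id matches an id in categories. Walk through each product:
  - product 1 (Mouse): category_id=3 -> matches Apparel
  - product 2 (Headphones): category_id=NULL, no match -> dropped
  - product 3 (Laptop): category_id=1 -> matches Outdoor
  - product 4 (Monitor): category_id=3 -> matches Apparel
  - product 5 (Phone): category_id=1 -> matches Outdoor
  - product 6 (Router): category_id=2 -> matches Toys
So 1 of 6 rows is dropped.

SQL:
SELECT a.name, b.name AS category
FROM products a
INNER JOIN categories b ON a.category_id = b.id

Result:
name    | category
--------+---------
Mouse   | Apparel 
Laptop  | Outdoor 
Monitor | Apparel 
Phone   | Outdoor 
Router  | Toys    


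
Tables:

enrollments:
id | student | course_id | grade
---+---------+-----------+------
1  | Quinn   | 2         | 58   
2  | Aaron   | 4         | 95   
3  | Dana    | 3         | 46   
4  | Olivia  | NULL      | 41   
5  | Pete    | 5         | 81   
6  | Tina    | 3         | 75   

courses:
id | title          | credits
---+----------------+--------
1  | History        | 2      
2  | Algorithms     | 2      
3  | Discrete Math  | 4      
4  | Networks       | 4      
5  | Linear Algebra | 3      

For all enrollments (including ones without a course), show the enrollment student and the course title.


LEFT JOIN keeps every row from enrollments (the left table); where course_id has no match in courses, the course columns become NULL. Walk through each enrollment:
  - enrollment 1 (Quinn): course_id=2 -> matches Algorithms
  - enrollment 2 (Aaron): course_id=4 -> matches Networks
  - enrollment 3 (Dana): course_id=3 -> matches Discrete Math
  - enrollment 4 (Olivia): course_id=NULL, no match -> kept with NULL
  - enrollment 5 (Pete): course_id=5 -> matches Linear Algebra
  - enrollment 6 (Tina): course_id=3 -> matches Discrete Math
All 6 rows appear; 1 has NULL course.

SQL:
SELECT a.student, b.title AS course
FROM enrollments a
LEFT JOIN courses b ON a.course_id = b.id

Result:
student | course        
--------+---------------
Quinn   | Algorithms    
Aaron   | Networks      
Dana    | Discrete Math 
Olivia  | NULL          
Pete    | Linear Algebra
Tina    | Discrete Math 


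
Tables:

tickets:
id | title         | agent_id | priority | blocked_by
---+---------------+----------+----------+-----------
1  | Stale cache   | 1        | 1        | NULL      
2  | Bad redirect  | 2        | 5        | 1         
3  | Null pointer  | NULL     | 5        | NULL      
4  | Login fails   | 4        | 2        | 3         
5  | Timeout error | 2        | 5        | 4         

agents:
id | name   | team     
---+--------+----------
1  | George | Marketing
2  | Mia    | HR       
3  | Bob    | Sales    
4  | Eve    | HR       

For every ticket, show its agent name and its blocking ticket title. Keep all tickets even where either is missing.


Two LEFT JOINs from the same base table tickets: one to agents via agent_id, one to tickets itself via blocked_by. Both are LEFT so every ticket is preserved.
Match against agents:
  - ticket 1 (Stale cache): agent_id=1 -> matches George
  - ticket 2 (Bad redirect): agent_id=2 -> matches Mia
  - ticket 3 (Null pointer): agent_id=NULL, no match -> kept with NULL
  - ticket 4 (Login fails): agent_id=4 -> matches Eve
  - ticket 5 (Timeout error): agent_id=2 -> matches Mia
Match against tickets (self):
  - ticket 1 (Stale cache): blocked_by=NULL -> NULL
  - ticket 2 (Bad redirect): blocked_by=1 -> Stale cache
  - ticket 3 (Null pointer): blocked_by=NULL -> NULL
  - ticket 4 (Login fails): blocked_by=3 -> Null pointer
  - ticket 5 (Timeout error): blocked_by=4 -> Login fails

SQL:
SELECT a.title, b.name AS agent, c.title AS blocked_by
FROM tickets a
LEFT JOIN agents b ON a.agent_id = b.id
LEFT JOIN tickets c ON a.blocked_by = c.id

Result:
title         | agent  | blocked_by  
--------------+--------+-------------
Stale cache   | George | NULL        
Bad redirect  | Mia    | Stale cache 
Null pointer  | NULL   | NULL        
Login fails   | Eve    | Null pointer
Timeout error | Mia    | Login fails 


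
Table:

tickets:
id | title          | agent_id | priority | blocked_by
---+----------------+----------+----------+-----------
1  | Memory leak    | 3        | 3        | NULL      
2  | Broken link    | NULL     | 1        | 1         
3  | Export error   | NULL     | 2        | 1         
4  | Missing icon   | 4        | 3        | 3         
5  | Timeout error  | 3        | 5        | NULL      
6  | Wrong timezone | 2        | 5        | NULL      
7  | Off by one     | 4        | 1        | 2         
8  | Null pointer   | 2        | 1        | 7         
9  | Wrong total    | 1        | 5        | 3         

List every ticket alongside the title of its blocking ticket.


This is a self-join: tickets is joined to a second copy of itself, matching each row's blocked_by to another row's id. Use LEFT JOIN so rows with blocked_by=NULL are kept.
  - ticket 1 (Memory leak): blocked_by=NULL -> NULL
  - ticket 2 (Broken link): blocked_by=1 -> Memory leak
  - ticket 3 (Export error): blocked_by=1 -> Memory leak
  - ticket 4 (Missing icon): blocked_by=3 -> Export error
  - ticket 5 (Timeout error): blocked_by=NULL -> NULL
  - ticket 6 (Wrong timezone): blocked_by=NULL -> NULL
  - ticket 7 (Off by one): blocked_by=2 -> Broken link
  - ticket 8 (Null pointer): blocked_by=7 -> Off by one
  - ticket 9 (Wrong total): blocked_by=3 -> Export error

SQL:
SELECT a.title AS item, b.title AS blocked_by
FROM tickets a
LEFT JOIN tickets b ON a.blocked_by = b.id

Result:
item           | blocked_by  
---------------+-------------
Memory leak    | NULL        
Broken link    | Memory leak 
Export error   | Memory leak 
Missing icon   | Export error
Timeout error  | NULL        
Wrong timezone | NULL        
Off by one     | Broken link 
Null pointer   | Off by one  
Wrong total    | Export error
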